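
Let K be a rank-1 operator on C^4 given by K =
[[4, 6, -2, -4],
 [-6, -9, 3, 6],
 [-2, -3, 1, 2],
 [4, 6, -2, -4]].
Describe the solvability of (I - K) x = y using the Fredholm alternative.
(I - K) is invertible (det(I - K) = 9 ≠ 0), so for every y in C^4 the equation (I - K) x = y has a unique solution.

K has rank 1, so it is an outer product K = u v^T: every row of K is a multiple of one row vector. Reading off the entries, u = (2, -3, -1, 2) and v = (2, 3, -1, -2) (row i of K equals u_i·v^T). A rank-one matrix u v^T satisfies K u = u (v·u) and kills the (3)-dimensional subspace v^⊥, so its characteristic polynomial is lambda^3 (lambda - v·u) with v·u = tr K = -8. Hence the eigenvalues of I - K are 1 (multiplicity 3) and 1 - (-8) = 9, so det(I - K) = 9. (Direct check: I - K =
[[-3, -6, 2, 4],
 [6, 10, -3, -6],
 [2, 3, 0, -2],
 [-4, -6, 2, 5]]
has determinant 9.) The finite-dimensional Fredholm alternative says: either (I - K) is invertible, or ker(I - K) ≠ {0} and then range(I - K) = ker((I - K)^*)^⊥, with dim ker(I - K) = dim ker((I - K)^*). Since det(I - K) ≠ 0, 1 is not an eigenvalue of K and ker(I - K) = {0}, so we are in the first case: for every y there is a unique x = (I - K)^(-1) y. Explicitly, by the Sherman–Morrison formula, (I - u v^T)^(-1) = I + u v^T/(1 - v·u), i.e. (I - K)^(-1) = I + K/(9).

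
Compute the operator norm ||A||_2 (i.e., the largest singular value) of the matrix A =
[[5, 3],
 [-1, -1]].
||A||_2 = sqrt((36 + sqrt(1280))/2) ≈ 5.9907 (= sqrt(largest eigenvalue of A^T A))

||A||_2 = sigma_max(A) = sqrt(lambda_max(A^T A)). Form the symmetric matrix M = A^T A =
[[26, 16],
 [16, 10]].
Its characteristic polynomial (trace, determinant of M give the coefficients) is
  p(λ) = det(λ I - M) = λ^2 - 36λ + 4.
For λ^2 - 36λ + 4 the discriminant is 1280. It is nonnegative but not a perfect square, so the roots are real and irrational: λ = (36 ± sqrt(1280))/2 ≈ 35.8885, 0.1115.
So the eigenvalues of A^T A are ≈ 0.1115, 35.8885 (all ≥ 0, as they must be for A^T A). The largest is λ_max = (36 + sqrt(1280))/2 ≈ 35.8885, hence ||A||_2 = sqrt(λ_max) = sqrt((36 + sqrt(1280))/2) ≈ 5.9907.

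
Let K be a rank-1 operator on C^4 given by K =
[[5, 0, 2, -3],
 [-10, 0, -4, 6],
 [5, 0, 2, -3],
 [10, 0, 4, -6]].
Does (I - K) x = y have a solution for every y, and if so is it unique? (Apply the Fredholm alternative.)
(I - K) is singular (det(I - K) = 0, i.e. 1 ∈ sigma(K)). (I - K) x = y is solvable iff y ⊥ ker((I - K)^*) = span{(5, 0, 2, -3)}, i.e. iff 5y_1 + 2y_3 - 3y_4 = 0. When solvable, the solutions are x = y + c·(1, -2, 1, 2), c arbitrary (ker(I - K) = span{(1, -2, 1, 2)}, dimension 1).

K has rank 1, so it is an outer product K = u v^T: every row of K is a multiple of one row vector. Reading off the entries, u = (1, -2, 1, 2) and v = (5, 0, 2, -3) (row i of K equals u_i·v^T). A rank-one matrix u v^T satisfies K u = u (v·u) and kills the (3)-dimensional subspace v^⊥, so its characteristic polynomial is lambda^3 (lambda - v·u) with v·u = tr K = 1. Hence the eigenvalues of I - K are 1 (multiplicity 3) and 1 - (1) = 0, so det(I - K) = 0. (Direct check: I - K =
[[-4, 0, -2, 3],
 [10, 1, 4, -6],
 [-5, 0, -1, 3],
 [-10, 0, -4, 7]]
has determinant 0.) So 1 is an eigenvalue of K and (I - K) is not invertible. The finite-dimensional Fredholm alternative says: either (I - K) is invertible, or ker(I - K) ≠ {0} and then range(I - K) = ker((I - K)^*)^⊥, with dim ker(I - K) = dim ker((I - K)^*). We are in the second case, so we need both kernels. Kernel of I - K: (I - K) u = u - u (v·u) = u - u = 0, so ker(I - K) = span{u} = span{(1, -2, 1, 2)} (it is exactly 1-dimensional because rank(I - K) = 3). Kernel of the adjoint: K is real, so (I - K)^* = I - K^T = I - v u^T, and (I - v u^T) v = v - v (u·v) = 0; hence ker((I - K)^*) = span{v} = span{(5, 0, 2, -3)}. Therefore (I - K) x = y is solvable iff <y, v> = 0, i.e. iff 5y_1 + 2y_3 - 3y_4 = 0. When this holds, K y = u (v·y) = 0, so (I - K) y = y and x = y is a particular solution; the full solution set is the line x = y + c·u = y + c·(1, -2, 1, 2), c ∈ C.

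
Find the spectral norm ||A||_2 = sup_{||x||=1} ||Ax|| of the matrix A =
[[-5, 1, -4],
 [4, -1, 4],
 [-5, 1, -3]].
||A||_2 ≈ 10.4403 (= sqrt(largest eigenvalue of A^T A))

||A||_2 = sigma_max(A) = sqrt(lambda_max(A^T A)). Form the symmetric matrix M = A^T A =
[[66, -14, 51],
 [-14, 3, -11],
 [51, -11, 41]].
Its characteristic polynomial (trace, sum of principal 2x2 minors, determinant of M give the coefficients) is
  p(λ) = det(λ I - M) = λ^3 - 110λ^2 + 109λ - 1.
No integer candidate from the rational root theorem (±divisors of 1) is a root, so the roots are irrational. The cubic discriminant is Δ = 133471777 > 0, so there are three distinct real roots. p(0) = -1 and p(0.5) = 26.125 have opposite signs, so a root lies in (0, 0.5); Newton's method refines it to λ ≈ 0.0093. p(0.5) = 26.125 and p(1) = -1 have opposite signs, so a root lies in (0.5, 1); Newton's method refines it to λ ≈ 0.9907. p(109) = -1 and p(110) = 11989 have opposite signs, so a root lies in (109, 110); Newton's method refines it to λ ≈ 109.0001. Check (Vieta): the three roots sum to 110, matching tr M = 110.
So the eigenvalues of A^T A are ≈ 0.0093, 0.9907, 109.0001 (all ≥ 0, as they must be for A^T A). The largest is λ_max ≈ 109.0001, hence ||A||_2 = sqrt(λ_max) ≈ 10.4403.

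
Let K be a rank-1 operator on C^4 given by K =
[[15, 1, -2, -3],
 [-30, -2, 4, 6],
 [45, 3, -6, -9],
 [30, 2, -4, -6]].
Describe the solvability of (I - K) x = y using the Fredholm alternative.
(I - K) is singular (det(I - K) = 0, i.e. 1 ∈ sigma(K)). (I - K) x = y is solvable iff y ⊥ ker((I - K)^*) = span{(15, 1, -2, -3)}, i.e. iff 15y_1 + y_2 - 2y_3 - 3y_4 = 0. When solvable, the solutions are x = y + c·(1, -2, 3, 2), c arbitrary (ker(I - K) = span{(1, -2, 3, 2)}, dimension 1).

K has rank 1, so it is an outer product K = u v^T: every row of K is a multiple of one row vector. Reading off the entries, u = (1, -2, 3, 2) and v = (15, 1, -2, -3) (row i of K equals u_i·v^T). A rank-one matrix u v^T satisfies K u = u (v·u) and kills the (3)-dimensional subspace v^⊥, so its characteristic polynomial is lambda^3 (lambda - v·u) with v·u = tr K = 1. Hence the eigenvalues of I - K are 1 (multiplicity 3) and 1 - (1) = 0, so det(I - K) = 0. (Direct check: I - K =
[[-14, -1, 2, 3],
 [30, 3, -4, -6],
 [-45, -3, 7, 9],
 [-30, -2, 4, 7]]
has determinant 0.) So 1 is an eigenvalue of K and (I - K) is not invertible. The finite-dimensional Fredholm alternative says: either (I - K) is invertible, or ker(I - K) ≠ {0} and then range(I - K) = ker((I - K)^*)^⊥, with dim ker(I - K) = dim ker((I - K)^*). We are in the second case, so we need both kernels. Kernel of I - K: (I - K) u = u - u (v·u) = u - u = 0, so ker(I - K) = span{u} = span{(1, -2, 3, 2)} (it is exactly 1-dimensional because rank(I - K) = 3). Kernel of the adjoint: K is real, so (I - K)^* = I - K^T = I - v u^T, and (I - v u^T) v = v - v (u·v) = 0; hence ker((I - K)^*) = span{v} = span{(15, 1, -2, -3)}. Therefore (I - K) x = y is solvable iff <y, v> = 0, i.e. iff 15y_1 + y_2 - 2y_3 - 3y_4 = 0. When this holds, K y = u (v·y) = 0, so (I - K) y = y and x = y is a particular solution; the full solution set is the line x = y + c·u = y + c·(1, -2, 3, 2), c ∈ C.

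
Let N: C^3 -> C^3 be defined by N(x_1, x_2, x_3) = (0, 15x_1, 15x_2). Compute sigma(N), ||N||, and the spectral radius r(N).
sigma(N) = {0}; ||N|| = 15; r(N) = 0. (N is nilpotent with N^3 = 0.)

On C^3, N is a strictly lower-triangular matrix with 15 on the subdiagonal and zeros elsewhere, so its characteristic polynomial is lambda^3 and every eigenvalue is 0: sigma(N) = {0}. For the operator norm, N e_i = 15e_{i+1} for i = 1, ..., 2 and N e_3 = 0, so the singular values of N are 15 (with multiplicity 2) and 0; hence ||N|| = 15. The spectral radius r(N) = max|lambda| = 0. Note ||N|| > r(N) — characteristic of non-normal nilpotent operators. Indeed N^3 = 0.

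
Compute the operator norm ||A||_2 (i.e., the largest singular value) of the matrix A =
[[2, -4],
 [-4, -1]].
||A||_2 = sqrt((37 + sqrt(73))/2) ≈ 4.772 (= sqrt(largest eigenvalue of A^T A))

||A||_2 = sigma_max(A) = sqrt(lambda_max(A^T A)). Form the symmetric matrix M = A^T A =
[[20, -4],
 [-4, 17]].
Its characteristic polynomial (trace, determinant of M give the coefficients) is
  p(λ) = det(λ I - M) = λ^2 - 37λ + 324.
For λ^2 - 37λ + 324 the discriminant is 73. It is nonnegative but not a perfect square, so the roots are real and irrational: λ = (37 ± sqrt(73))/2 ≈ 22.772, 14.228.
So the eigenvalues of A^T A are ≈ 14.228, 22.772 (all ≥ 0, as they must be for A^T A). The largest is λ_max = (37 + sqrt(73))/2 ≈ 22.772, hence ||A||_2 = sqrt(λ_max) = sqrt((37 + sqrt(73))/2) ≈ 4.772.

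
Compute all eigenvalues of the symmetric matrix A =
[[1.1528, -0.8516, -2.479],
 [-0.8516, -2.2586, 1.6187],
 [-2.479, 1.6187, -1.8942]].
sigma(A) ≈ {-4, -2, 3}

A is real symmetric, so its spectrum consists of real eigenvalues. Expanding the characteristic polynomial of the displayed matrix gives
  det(λ I - A) = p(λ) = λ^3 + (3)λ^2 + (-10)λ + (-24).
Solving p(λ) = 0 yields eigenvalues ≈ -4, -2, 3. (A is shown rounded to 4 decimals, so these recover the underlying integer eigenvalues to within that precision.)
Verification: the trace of A = -3 equals the sum of eigenvalues -3, and det(A) ≈ 23.9997 matches the eigenvalue product 24.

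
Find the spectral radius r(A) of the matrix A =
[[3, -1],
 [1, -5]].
r(A) = (2 + sqrt(60))/2 ≈ 4.873

The eigenvalues of A are the roots of its characteristic polynomial. With M = A (coefficients from the trace and determinant):
  p(λ) = det(λ I - M) = λ^2 + 2λ - 14.
For λ^2 + 2λ - 14 the discriminant is 60. It is nonnegative but not a perfect square, so the roots are real and irrational: λ = (-2 ± sqrt(60))/2 ≈ 2.873, -4.873.
Thus the eigenvalues (to 4 decimals) are 2.873 (modulus 2.873); -4.873 (modulus 4.873). The spectral radius is the largest modulus: r(A) = (2 + sqrt(60))/2 ≈ 4.873. (Cross-check: r(A) ≤ ||A||_2 ≈ 5.4142; equality holds whenever A is normal, though it can also hold for some non-normal A.)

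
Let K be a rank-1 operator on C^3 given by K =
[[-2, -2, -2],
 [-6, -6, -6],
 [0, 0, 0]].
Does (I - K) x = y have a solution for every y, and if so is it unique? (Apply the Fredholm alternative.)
(I - K) is invertible (det(I - K) = 9 ≠ 0), so for every y in C^3 the equation (I - K) x = y has a unique solution.

K has rank 1, so it is an outer product K = u v^T: every row of K is a multiple of one row vector. Reading off the entries, u = (-1, -3, 0) and v = (2, 2, 2) (row i of K equals u_i·v^T). A rank-one matrix u v^T satisfies K u = u (v·u) and kills the (2)-dimensional subspace v^⊥, so its characteristic polynomial is lambda^2 (lambda - v·u) with v·u = tr K = -8. Hence the eigenvalues of I - K are 1 (multiplicity 2) and 1 - (-8) = 9, so det(I - K) = 9. (Direct check: I - K =
[[3, 2, 2],
 [6, 7, 6],
 [0, 0, 1]]
has determinant 9.) The finite-dimensional Fredholm alternative says: either (I - K) is invertible, or ker(I - K) ≠ {0} and then range(I - K) = ker((I - K)^*)^⊥, with dim ker(I - K) = dim ker((I - K)^*). Since det(I - K) ≠ 0, 1 is not an eigenvalue of K and ker(I - K) = {0}, so we are in the first case: for every y there is a unique x = (I - K)^(-1) y. Explicitly, by the Sherman–Morrison formula, (I - u v^T)^(-1) = I + u v^T/(1 - v·u), i.e. (I - K)^(-1) = I + K/(9).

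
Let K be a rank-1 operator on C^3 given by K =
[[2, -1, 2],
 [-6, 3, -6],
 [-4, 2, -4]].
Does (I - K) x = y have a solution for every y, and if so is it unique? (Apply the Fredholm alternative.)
(I - K) is singular (det(I - K) = 0, i.e. 1 ∈ sigma(K)). (I - K) x = y is solvable iff y ⊥ ker((I - K)^*) = span{(2, -1, 2)}, i.e. iff 2y_1 - y_2 + 2y_3 = 0. When solvable, the solutions are x = y + c·(1, -3, -2), c arbitrary (ker(I - K) = span{(1, -3, -2)}, dimension 1).

K has rank 1, so it is an outer product K = u v^T: every row of K is a multiple of one row vector. Reading off the entries, u = (1, -3, -2) and v = (2, -1, 2) (row i of K equals u_i·v^T). A rank-one matrix u v^T satisfies K u = u (v·u) and kills the (2)-dimensional subspace v^⊥, so its characteristic polynomial is lambda^2 (lambda - v·u) with v·u = tr K = 1. Hence the eigenvalues of I - K are 1 (multiplicity 2) and 1 - (1) = 0, so det(I - K) = 0. (Direct check: I - K =
[[-1, 1, -2],
 [6, -2, 6],
 [4, -2, 5]]
has determinant 0.) So 1 is an eigenvalue of K and (I - K) is not invertible. The finite-dimensional Fredholm alternative says: either (I - K) is invertible, or ker(I - K) ≠ {0} and then range(I - K) = ker((I - K)^*)^⊥, with dim ker(I - K) = dim ker((I - K)^*). We are in the second case, so we need both kernels. Kernel of I - K: (I - K) u = u - u (v·u) = u - u = 0, so ker(I - K) = span{u} = span{(1, -3, -2)} (it is exactly 1-dimensional because rank(I - K) = 2). Kernel of the adjoint: K is real, so (I - K)^* = I - K^T = I - v u^T, and (I - v u^T) v = v - v (u·v) = 0; hence ker((I - K)^*) = span{v} = span{(2, -1, 2)}. Therefore (I - K) x = y is solvable iff <y, v> = 0, i.e. iff 2y_1 - y_2 + 2y_3 = 0. When this holds, K y = u (v·y) = 0, so (I - K) y = y and x = y is a particular solution; the full solution set is the line x = y + c·u = y + c·(1, -3, -2), c ∈ C.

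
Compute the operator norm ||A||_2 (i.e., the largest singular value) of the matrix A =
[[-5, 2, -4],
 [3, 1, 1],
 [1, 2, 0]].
||A||_2 ≈ 7.2259 (= sqrt(largest eigenvalue of A^T A))

||A||_2 = sigma_max(A) = sqrt(lambda_max(A^T A)). Form the symmetric matrix M = A^T A =
[[35, -5, 23],
 [-5, 9, -7],
 [23, -7, 17]].
Its characteristic polynomial (trace, sum of principal 2x2 minors, determinant of M give the coefficients) is
  p(λ) = det(λ I - M) = λ^3 - 61λ^2 + 460λ - 64.
No integer candidate from the rational root theorem (±divisors of 64) is a root, so the roots are irrational. The cubic discriminant is Δ = 372126992 > 0, so there are three distinct real roots. p(0) = -64 and p(1) = 336 have opposite signs, so a root lies in (0, 1); Newton's method refines it to λ ≈ 0.1418. p(8) = 224 and p(9) = -136 have opposite signs, so a root lies in (8, 9); Newton's method refines it to λ ≈ 8.6447. p(52) = -480 and p(53) = 1844 have opposite signs, so a root lies in (52, 53); Newton's method refines it to λ ≈ 52.2135. Check (Vieta): the three roots sum to 61, matching tr M = 61.
So the eigenvalues of A^T A are ≈ 0.1418, 8.6447, 52.2135 (all ≥ 0, as they must be for A^T A). The largest is λ_max ≈ 52.2135, hence ||A||_2 = sqrt(λ_max) ≈ 7.2259.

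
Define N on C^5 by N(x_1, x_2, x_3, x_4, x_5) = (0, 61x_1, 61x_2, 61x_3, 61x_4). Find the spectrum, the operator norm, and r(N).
sigma(N) = {0}; ||N|| = 61; r(N) = 0. (N is nilpotent with N^5 = 0.)

On C^5, N is a strictly lower-triangular matrix with 61 on the subdiagonal and zeros elsewhere, so its characteristic polynomial is lambda^5 and every eigenvalue is 0: sigma(N) = {0}. For the operator norm, N e_i = 61e_{i+1} for i = 1, ..., 4 and N e_5 = 0, so the singular values of N are 61 (with multiplicity 4) and 0; hence ||N|| = 61. The spectral radius r(N) = max|lambda| = 0. Note ||N|| > r(N) — characteristic of non-normal nilpotent operators. Indeed N^5 = 0.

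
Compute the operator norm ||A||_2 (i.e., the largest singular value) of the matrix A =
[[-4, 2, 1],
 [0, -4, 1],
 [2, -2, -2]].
||A||_2 ≈ 5.9767 (= sqrt(largest eigenvalue of A^T A))

||A||_2 = sigma_max(A) = sqrt(lambda_max(A^T A)). Form the symmetric matrix M = A^T A =
[[20, -12, -8],
 [-12, 24, 2],
 [-8, 2, 6]].
Its characteristic polynomial (trace, sum of principal 2x2 minors, determinant of M give the coefficients) is
  p(λ) = det(λ I - M) = λ^3 - 50λ^2 + 532λ - 784.
No integer candidate from the rational root theorem (±divisors of 784) is a root, so the roots are irrational. The cubic discriminant is Δ = 72068416 > 0, so there are three distinct real roots. p(1) = -301 and p(2) = 88 have opposite signs, so a root lies in (1, 2); Newton's method refines it to λ ≈ 1.7521. p(12) = 128 and p(13) = -121 have opposite signs, so a root lies in (12, 13); Newton's method refines it to λ ≈ 12.5265. p(35) = -539 and p(36) = 224 have opposite signs, so a root lies in (35, 36); Newton's method refines it to λ ≈ 35.7214. Check (Vieta): the three roots sum to 50, matching tr M = 50.
So the eigenvalues of A^T A are ≈ 1.7521, 12.5265, 35.7214 (all ≥ 0, as they must be for A^T A). The largest is λ_max ≈ 35.7214, hence ||A||_2 = sqrt(λ_max) ≈ 5.9767.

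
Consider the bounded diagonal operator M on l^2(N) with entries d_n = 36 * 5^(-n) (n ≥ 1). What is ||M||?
||M|| = 36/5 (attained at n = 1)

For M diagonal, ||M|| = sup_n |d_n|. The sequence d_n = 36 * 5^(-n) is positive and strictly decreasing (ratio 5^(-1) < 1), so the supremum is d_1 = 36/5. Hence ||M|| = 36/5.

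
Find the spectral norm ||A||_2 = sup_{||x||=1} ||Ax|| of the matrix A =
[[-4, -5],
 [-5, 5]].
||A||_2 = sqrt((91 + sqrt(181))/2) ≈ 7.2268 (= sqrt(largest eigenvalue of A^T A))

||A||_2 = sigma_max(A) = sqrt(lambda_max(A^T A)). Form the symmetric matrix M = A^T A =
[[41, -5],
 [-5, 50]].
Its characteristic polynomial (trace, determinant of M give the coefficients) is
  p(λ) = det(λ I - M) = λ^2 - 91λ + 2025.
For λ^2 - 91λ + 2025 the discriminant is 181. It is nonnegative but not a perfect square, so the roots are real and irrational: λ = (91 ± sqrt(181))/2 ≈ 52.2268, 38.7732.
So the eigenvalues of A^T A are ≈ 38.7732, 52.2268 (all ≥ 0, as they must be for A^T A). The largest is λ_max = (91 + sqrt(181))/2 ≈ 52.2268, hence ||A||_2 = sqrt(λ_max) = sqrt((91 + sqrt(181))/2) ≈ 7.2268.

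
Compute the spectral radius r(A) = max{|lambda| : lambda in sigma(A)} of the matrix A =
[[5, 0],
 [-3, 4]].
r(A) = 5

The eigenvalues of A are the roots of its characteristic polynomial. With M = A (coefficients from the trace and determinant):
  p(λ) = det(λ I - M) = λ^2 - 9λ + 20.
For λ^2 - 9λ + 20 the discriminant is 1. It is a perfect square (1^2), so the roots are rational: λ = (9 ± 1)/2 = 5, 4.
Thus the eigenvalues (to 4 decimals) are 5 (modulus 5); 4 (modulus 4). The spectral radius is the largest modulus: r(A) = 5. (Cross-check: r(A) ≤ ||A||_2 ≈ 6.3246; equality holds whenever A is normal, though it can also hold for some non-normal A.)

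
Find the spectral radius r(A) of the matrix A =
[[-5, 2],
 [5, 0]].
r(A) = (5 + sqrt(65))/2 ≈ 6.5311

The eigenvalues of A are the roots of its characteristic polynomial. With M = A (coefficients from the trace and determinant):
  p(λ) = det(λ I - M) = λ^2 + 5λ - 10.
For λ^2 + 5λ - 10 the discriminant is 65. It is nonnegative but not a perfect square, so the roots are real and irrational: λ = (-5 ± sqrt(65))/2 ≈ 1.5311, -6.5311.
Thus the eigenvalues (to 4 decimals) are 1.5311 (modulus 1.5311); -6.5311 (modulus 6.5311). The spectral radius is the largest modulus: r(A) = (5 + sqrt(65))/2 ≈ 6.5311. (Cross-check: r(A) ≤ ||A||_2 ≈ 7.2166; equality holds whenever A is normal, though it can also hold for some non-normal A.)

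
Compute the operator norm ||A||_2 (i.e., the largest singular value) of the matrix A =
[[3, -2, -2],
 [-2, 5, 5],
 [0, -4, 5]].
||A||_2 ≈ 8.2739 (= sqrt(largest eigenvalue of A^T A))

||A||_2 = sigma_max(A) = sqrt(lambda_max(A^T A)). Form the symmetric matrix M = A^T A =
[[13, -16, -16],
 [-16, 45, 9],
 [-16, 9, 54]].
Its characteristic polynomial (trace, sum of principal 2x2 minors, determinant of M give the coefficients) is
  p(λ) = det(λ I - M) = λ^3 - 112λ^2 + 3124λ - 9801.
No integer candidate from the rational root theorem (±divisors of 9801) is a root, so the roots are irrational. The cubic discriminant is Δ = 4522584693 > 0, so there are three distinct real roots. p(3) = -1410 and p(4) = 967 have opposite signs, so a root lies in (3, 4); Newton's method refines it to λ ≈ 3.5828. p(39) = 1002 and p(40) = -41 have opposite signs, so a root lies in (39, 40); Newton's method refines it to λ ≈ 39.9604. p(68) = -825 and p(69) = 1032 have opposite signs, so a root lies in (68, 69); Newton's method refines it to λ ≈ 68.4568. Check (Vieta): the three roots sum to 112, matching tr M = 112.
So the eigenvalues of A^T A are ≈ 3.5828, 39.9604, 68.4568 (all ≥ 0, as they must be for A^T A). The largest is λ_max ≈ 68.4568, hence ||A||_2 = sqrt(λ_max) ≈ 8.2739.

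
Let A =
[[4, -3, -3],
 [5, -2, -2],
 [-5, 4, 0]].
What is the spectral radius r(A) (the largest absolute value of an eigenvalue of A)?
r(A) ≈ 3.3496

The eigenvalues of A are the roots of its characteristic polynomial. With M = A (coefficients from the trace, the sum of principal 2x2 minors, and det A):
  p(λ) = det(λ I - M) = λ^3 - 2λ^2 + 28.
No integer candidate from the rational root theorem (±divisors of 28) is a root, so the roots are irrational. The cubic discriminant is Δ = -20272 < 0, so there is one real root and a complex-conjugate pair. p(-3) = -17 and p(-2) = 12 have opposite signs, so a root lies in (-3, -2); Newton's method refines it to λ ≈ -2.4956. Dividing out (λ - (-2.4956)) leaves approximately λ^2 - 4.4956λ + 11.2195. For λ^2 - 4.4956λ + 11.2195 the discriminant is -24.6673. It is negative, so the remaining roots are the complex-conjugate pair λ ≈ 2.2478 ± 2.4833i. Their product equals the constant term, so |λ|^2 ≈ 11.2195 and |λ| ≈ 3.3496.
Thus the eigenvalues (to 4 decimals) are -2.4956 (modulus 2.4956); 2.2478 ± 2.4833i (modulus 3.3496). The spectral radius is the largest modulus: r(A) ≈ 3.3496. (Cross-check: r(A) ≤ ||A||_2 ≈ 10.0407; equality holds whenever A is normal, though it can also hold for some non-normal A.)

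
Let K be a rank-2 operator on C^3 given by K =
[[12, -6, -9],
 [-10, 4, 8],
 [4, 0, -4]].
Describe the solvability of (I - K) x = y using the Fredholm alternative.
(I - K) is invertible (det(I - K) = -51 ≠ 0), so for every y in C^3 the equation (I - K) x = y has a unique solution.

K has rank 2 and factors as K = U V^T = u1 v1^T + u2 v2^T with u1 = (-3, 2, 0), v1 = (-2, 2, 1), u2 = (3, -3, 2), v2 = (2, 0, -2) (multiplying out reproduces the displayed K). The nonzero eigenvalues of U V^T coincide with those of the 2 x 2 matrix G = V^T U = [[v1·u1, v1·u2], [v2·u1, v2·u2]] = [[10, -10], [-6, 2]], and by the Sylvester determinant identity det(I_3 - U V^T) = det(I_2 - V^T U) = det([[-9, 10], [6, -1]]) = (-9)(-1) - (10)(6) = -51. (Direct check: I - K =
[[-11, 6, 9],
 [10, -3, -8],
 [-4, 0, 5]]
has determinant -51.) The finite-dimensional Fredholm alternative says: either (I - K) is invertible, or ker(I - K) ≠ {0} and then range(I - K) = ker((I - K)^*)^⊥, with dim ker(I - K) = dim ker((I - K)^*). Since det(I - K) ≠ 0, 1 is not an eigenvalue of K and ker(I - K) = {0}, so we are in the first case: for every y there is a unique x = (I - K)^(-1) y. (Explicitly, by the Woodbury identity, (I - U V^T)^(-1) = I + U (I_2 - G)^(-1) V^T.)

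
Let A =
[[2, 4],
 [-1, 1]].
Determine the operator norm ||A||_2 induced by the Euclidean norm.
||A||_2 = sqrt((22 + sqrt(340))/2) ≈ 4.4966 (= sqrt(largest eigenvalue of A^T A))

||A||_2 = sigma_max(A) = sqrt(lambda_max(A^T A)). Form the symmetric matrix M = A^T A =
[[5, 7],
 [7, 17]].
Its characteristic polynomial (trace, determinant of M give the coefficients) is
  p(λ) = det(λ I - M) = λ^2 - 22λ + 36.
For λ^2 - 22λ + 36 the discriminant is 340. It is nonnegative but not a perfect square, so the roots are real and irrational: λ = (22 ± sqrt(340))/2 ≈ 20.2195, 1.7805.
So the eigenvalues of A^T A are ≈ 1.7805, 20.2195 (all ≥ 0, as they must be for A^T A). The largest is λ_max = (22 + sqrt(340))/2 ≈ 20.2195, hence ||A||_2 = sqrt(λ_max) = sqrt((22 + sqrt(340))/2) ≈ 4.4966.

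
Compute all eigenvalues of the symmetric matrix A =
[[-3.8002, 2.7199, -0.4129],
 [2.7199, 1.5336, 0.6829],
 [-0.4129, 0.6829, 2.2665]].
sigma(A) ≈ {-5, 2, 3}

A is real symmetric, so its spectrum consists of real eigenvalues. Expanding the characteristic polynomial of the displayed matrix gives
  det(λ I - A) = p(λ) = λ^3 + (0)λ^2 + (-19)λ + (30).
Solving p(λ) = 0 yields eigenvalues ≈ -5, 2, 3. (A is shown rounded to 4 decimals, so these recover the underlying integer eigenvalues to within that precision.)
Verification: the trace of A = 0 equals the sum of eigenvalues 0, and det(A) ≈ -29.9995 matches the eigenvalue product -30.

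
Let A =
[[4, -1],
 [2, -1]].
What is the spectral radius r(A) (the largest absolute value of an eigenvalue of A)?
r(A) = (3 + sqrt(17))/2 ≈ 3.5616

The eigenvalues of A are the roots of its characteristic polynomial. With M = A (coefficients from the trace and determinant):
  p(λ) = det(λ I - M) = λ^2 - 3λ - 2.
For λ^2 - 3λ - 2 the discriminant is 17. It is nonnegative but not a perfect square, so the roots are real and irrational: λ = (3 ± sqrt(17))/2 ≈ 3.5616, -0.5616.
Thus the eigenvalues (to 4 decimals) are 3.5616 (modulus 3.5616); -0.5616 (modulus 0.5616). The spectral radius is the largest modulus: r(A) = (3 + sqrt(17))/2 ≈ 3.5616. (Cross-check: r(A) ≤ ||A||_2 ≈ 4.6708; equality holds whenever A is normal, though it can also hold for some non-normal A.)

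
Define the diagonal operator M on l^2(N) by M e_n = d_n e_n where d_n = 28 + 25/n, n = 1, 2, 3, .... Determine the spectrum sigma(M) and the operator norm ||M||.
sigma(M) = {28 + 25/n : n ≥ 1} ∪ {28}; ||M|| = 53

A bounded diagonal operator on l^2 with diagonal entries d_n has spectrum equal to the closure of {d_n : n ≥ 1}: every d_n is an eigenvalue (with eigenvector e_n), so {d_n} ⊂ sigma(M); the spectrum is closed, so its closure is too; and for lambda not in the closure, (M - lambda I) has bounded inverse (the diagonal entries 1/(d_n - lambda) are bounded). For our sequence d_n = 28 + 25/n, n = 1, 2, 3, ...:
  - {d_n} = {28 + 25/n : n ≥ 1}; the only limit point is 28
  - closure = {28 + 25/n : n ≥ 1} ∪ {28}
For the norm: a diagonal operator has ||M|| = sup_n |d_n|. Here d_n = 28 + 25/n is positive and decreasing, so sup_n |d_n| = d_1 = 28 + 25 = 53. So ||M|| = 53.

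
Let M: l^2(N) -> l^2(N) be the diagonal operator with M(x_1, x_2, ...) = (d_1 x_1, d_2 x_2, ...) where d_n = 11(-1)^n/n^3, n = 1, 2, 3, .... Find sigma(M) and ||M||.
sigma(M) = {11(-1)^n/n^3 : n ≥ 1} ∪ {0}; ||M|| = 11

A bounded diagonal operator on l^2 with diagonal entries d_n has spectrum equal to the closure of {d_n : n ≥ 1}: every d_n is an eigenvalue (with eigenvector e_n), so {d_n} ⊂ sigma(M); the spectrum is closed, so its closure is too; and for lambda not in the closure, (M - lambda I) has bounded inverse (the diagonal entries 1/(d_n - lambda) are bounded). For our sequence d_n = 11(-1)^n/n^3, n = 1, 2, 3, ...:
  - {d_n} = {11(-1)^n/n^3 : n ≥ 1}; the only limit point is 0
  - closure = {11(-1)^n/n^3 : n ≥ 1} ∪ {0}
For the norm: a diagonal operator has ||M|| = sup_n |d_n|. Here |d_n| = 11/n^3 is decreasing, so sup_n |d_n| = |d_1| = 11. So ||M|| = 11.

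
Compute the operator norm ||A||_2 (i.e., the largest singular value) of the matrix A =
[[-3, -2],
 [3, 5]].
||A||_2 = sqrt((47 + sqrt(1885))/2) ≈ 6.7237 (= sqrt(largest eigenvalue of A^T A))

||A||_2 = sigma_max(A) = sqrt(lambda_max(A^T A)). Form the symmetric matrix M = A^T A =
[[18, 21],
 [21, 29]].
Its characteristic polynomial (trace, determinant of M give the coefficients) is
  p(λ) = det(λ I - M) = λ^2 - 47λ + 81.
For λ^2 - 47λ + 81 the discriminant is 1885. It is nonnegative but not a perfect square, so the roots are real and irrational: λ = (47 ± sqrt(1885))/2 ≈ 45.2083, 1.7917.
So the eigenvalues of A^T A are ≈ 1.7917, 45.2083 (all ≥ 0, as they must be for A^T A). The largest is λ_max = (47 + sqrt(1885))/2 ≈ 45.2083, hence ||A||_2 = sqrt(λ_max) = sqrt((47 + sqrt(1885))/2) ≈ 6.7237.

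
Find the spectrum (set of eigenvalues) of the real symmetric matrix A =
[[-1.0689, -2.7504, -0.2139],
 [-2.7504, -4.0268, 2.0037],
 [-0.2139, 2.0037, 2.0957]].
sigma(A) ≈ {-6, 0, 3}

A is real symmetric, so its spectrum consists of real eigenvalues. Expanding the characteristic polynomial of the displayed matrix gives
  det(λ I - A) = p(λ) = λ^3 + (3)λ^2 + (-18)λ + (0).
Solving p(λ) = 0 yields eigenvalues ≈ -6, 0, 3. (A is shown rounded to 4 decimals, so these recover the underlying integer eigenvalues to within that precision.)
Verification: the trace of A = -3 equals the sum of eigenvalues -3, and det(A) ≈ 0.0003 matches the eigenvalue product 0.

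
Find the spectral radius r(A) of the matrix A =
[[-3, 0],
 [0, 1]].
r(A) = 3

The eigenvalues of A are the roots of its characteristic polynomial. With M = A (coefficients from the trace and determinant):
  p(λ) = det(λ I - M) = λ^2 + 2λ - 3.
For λ^2 + 2λ - 3 the discriminant is 16. It is a perfect square (4^2), so the roots are rational: λ = (-2 ± 4)/2 = 1, -3.
Thus the eigenvalues (to 4 decimals) are 1 (modulus 1); -3 (modulus 3). The spectral radius is the largest modulus: r(A) = 3. (Cross-check: r(A) ≤ ||A||_2 ≈ 3; equality holds whenever A is normal, though it can also hold for some non-normal A.)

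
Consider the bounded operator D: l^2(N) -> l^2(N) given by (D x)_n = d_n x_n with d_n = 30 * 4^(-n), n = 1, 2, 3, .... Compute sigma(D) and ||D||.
sigma(D) = {30 * 4^(-n) : n ≥ 1} ∪ {0}; ||D|| = 15/2

A bounded diagonal operator on l^2 with diagonal entries d_n has spectrum equal to the closure of {d_n : n ≥ 1}: every d_n is an eigenvalue (with eigenvector e_n), so {d_n} ⊂ sigma(D); the spectrum is closed, so its closure is too; and for lambda not in the closure, (D - lambda I) has bounded inverse (the diagonal entries 1/(d_n - lambda) are bounded). For our sequence d_n = 30 * 4^(-n), n = 1, 2, 3, ...:
  - {d_n} = {30 * 4^(-n) : n ≥ 1}; the only limit point is 0
  - closure = {30 * 4^(-n) : n ≥ 1} ∪ {0}
For the norm: a diagonal operator has ||D|| = sup_n |d_n|. Here d_n = 30 * 4^(-n) is positive and decreasing, so sup_n |d_n| = d_1 = 30/4 = 15/2. So ||D|| = 15/2.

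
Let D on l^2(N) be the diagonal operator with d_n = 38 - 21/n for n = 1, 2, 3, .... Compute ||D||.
||D|| = 38

For a diagonal operator on l^2 with entries d_n, ||D|| = sup_n |d_n|. Here d_1 = 17, d_2 = 55/2, ..., and d_n = 38 - 21/n increases monotonically toward 38. All terms lie in [17, 38), so |d_n| = d_n and the supremum is the limit 38, which is not attained by any individual d_n. Hence ||D|| = 38.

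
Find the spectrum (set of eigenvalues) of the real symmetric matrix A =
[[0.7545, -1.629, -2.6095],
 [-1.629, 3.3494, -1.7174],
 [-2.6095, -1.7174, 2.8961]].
sigma(A) ≈ {-2, 4, 5}

A is real symmetric, so its spectrum consists of real eigenvalues. Expanding the characteristic polynomial of the displayed matrix gives
  det(λ I - A) = p(λ) = λ^3 + (-7)λ^2 + (2)λ + (40).
Solving p(λ) = 0 yields eigenvalues ≈ -2, 4, 5. (A is shown rounded to 4 decimals, so these recover the underlying integer eigenvalues to within that precision.)
Verification: the trace of A = 7 equals the sum of eigenvalues 7, and det(A) ≈ -40.0004 matches the eigenvalue product -40.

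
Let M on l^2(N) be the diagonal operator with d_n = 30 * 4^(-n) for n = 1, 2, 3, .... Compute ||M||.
||M|| = 15/2 (attained at n = 1)

For M diagonal, ||M|| = sup_n |d_n|. The sequence d_n = 30 * 4^(-n) is positive and strictly decreasing (ratio 4^(-1) < 1), so the supremum is d_1 = 30/4 = 15/2. Hence ||M|| = 15/2.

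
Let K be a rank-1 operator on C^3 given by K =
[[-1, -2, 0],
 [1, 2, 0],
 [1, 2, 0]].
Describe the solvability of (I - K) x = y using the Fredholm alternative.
(I - K) is singular (det(I - K) = 0, i.e. 1 ∈ sigma(K)). (I - K) x = y is solvable iff y ⊥ ker((I - K)^*) = span{(-1, -2, 0)}, i.e. iff -y_1 - 2y_2 = 0. When solvable, the solutions are x = y + c·(1, -1, -1), c arbitrary (ker(I - K) = span{(1, -1, -1)}, dimension 1).

K has rank 1, so it is an outer product K = u v^T: every row of K is a multiple of one row vector. Reading off the entries, u = (1, -1, -1) and v = (-1, -2, 0) (row i of K equals u_i·v^T). A rank-one matrix u v^T satisfies K u = u (v·u) and kills the (2)-dimensional subspace v^⊥, so its characteristic polynomial is lambda^2 (lambda - v·u) with v·u = tr K = 1. Hence the eigenvalues of I - K are 1 (multiplicity 2) and 1 - (1) = 0, so det(I - K) = 0. (Direct check: I - K =
[[2, 2, 0],
 [-1, -1, 0],
 [-1, -2, 1]]
has determinant 0.) So 1 is an eigenvalue of K and (I - K) is not invertible. The finite-dimensional Fredholm alternative says: either (I - K) is invertible, or ker(I - K) ≠ {0} and then range(I - K) = ker((I - K)^*)^⊥, with dim ker(I - K) = dim ker((I - K)^*). We are in the second case, so we need both kernels. Kernel of I - K: (I - K) u = u - u (v·u) = u - u = 0, so ker(I - K) = span{u} = span{(1, -1, -1)} (it is exactly 1-dimensional because rank(I - K) = 2). Kernel of the adjoint: K is real, so (I - K)^* = I - K^T = I - v u^T, and (I - v u^T) v = v - v (u·v) = 0; hence ker((I - K)^*) = span{v} = span{(-1, -2, 0)}. Therefore (I - K) x = y is solvable iff <y, v> = 0, i.e. iff -y_1 - 2y_2 = 0. When this holds, K y = u (v·y) = 0, so (I - K) y = y and x = y is a particular solution; the full solution set is the line x = y + c·u = y + c·(1, -1, -1), c ∈ C.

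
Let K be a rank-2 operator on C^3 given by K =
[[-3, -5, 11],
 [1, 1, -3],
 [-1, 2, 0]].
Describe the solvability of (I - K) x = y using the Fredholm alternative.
(I - K) is invertible (det(I - K) = 22 ≠ 0), so for every y in C^3 the equation (I - K) x = y has a unique solution.

K has rank 2 and factors as K = U V^T = u1 v1^T + u2 v2^T with u1 = (-2, 0, 3), v1 = (0, 1, -1), u2 = (-3, 1, -1), v2 = (1, 1, -3) (multiplying out reproduces the displayed K). The nonzero eigenvalues of U V^T coincide with those of the 2 x 2 matrix G = V^T U = [[v1·u1, v1·u2], [v2·u1, v2·u2]] = [[-3, 2], [-11, 1]], and by the Sylvester determinant identity det(I_3 - U V^T) = det(I_2 - V^T U) = det([[4, -2], [11, 0]]) = (4)(0) - (-2)(11) = 22. (Direct check: I - K =
[[4, 5, -11],
 [-1, 0, 3],
 [1, -2, 1]]
has determinant 22.) The finite-dimensional Fredholm alternative says: either (I - K) is invertible, or ker(I - K) ≠ {0} and then range(I - K) = ker((I - K)^*)^⊥, with dim ker(I - K) = dim ker((I - K)^*). Since det(I - K) ≠ 0, 1 is not an eigenvalue of K and ker(I - K) = {0}, so we are in the first case: for every y there is a unique x = (I - K)^(-1) y. (Explicitly, by the Woodbury identity, (I - U V^T)^(-1) = I + U (I_2 - G)^(-1) V^T.)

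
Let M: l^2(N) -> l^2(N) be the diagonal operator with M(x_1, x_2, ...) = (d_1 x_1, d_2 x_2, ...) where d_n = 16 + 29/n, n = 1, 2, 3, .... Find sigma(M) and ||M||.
sigma(M) = {16 + 29/n : n ≥ 1} ∪ {16}; ||M|| = 45

A bounded diagonal operator on l^2 with diagonal entries d_n has spectrum equal to the closure of {d_n : n ≥ 1}: every d_n is an eigenvalue (with eigenvector e_n), so {d_n} ⊂ sigma(M); the spectrum is closed, so its closure is too; and for lambda not in the closure, (M - lambda I) has bounded inverse (the diagonal entries 1/(d_n - lambda) are bounded). For our sequence d_n = 16 + 29/n, n = 1, 2, 3, ...:
  - {d_n} = {16 + 29/n : n ≥ 1}; the only limit point is 16
  - closure = {16 + 29/n : n ≥ 1} ∪ {16}
For the norm: a diagonal operator has ||M|| = sup_n |d_n|. Here d_n = 16 + 29/n is positive and decreasing, so sup_n |d_n| = d_1 = 16 + 29 = 45. So ||M|| = 45.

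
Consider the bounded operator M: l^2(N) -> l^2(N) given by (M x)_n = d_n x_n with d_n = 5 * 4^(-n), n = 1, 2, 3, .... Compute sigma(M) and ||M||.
sigma(M) = {5 * 4^(-n) : n ≥ 1} ∪ {0}; ||M|| = 5/4

A bounded diagonal operator on l^2 with diagonal entries d_n has spectrum equal to the closure of {d_n : n ≥ 1}: every d_n is an eigenvalue (with eigenvector e_n), so {d_n} ⊂ sigma(M); the spectrum is closed, so its closure is too; and for lambda not in the closure, (M - lambda I) has bounded inverse (the diagonal entries 1/(d_n - lambda) are bounded). For our sequence d_n = 5 * 4^(-n), n = 1, 2, 3, ...:
  - {d_n} = {5 * 4^(-n) : n ≥ 1}; the only limit point is 0
  - closure = {5 * 4^(-n) : n ≥ 1} ∪ {0}
For the norm: a diagonal operator has ||M|| = sup_n |d_n|. Here d_n = 5 * 4^(-n) is positive and decreasing, so sup_n |d_n| = d_1 = 5/4. So ||M|| = 5/4.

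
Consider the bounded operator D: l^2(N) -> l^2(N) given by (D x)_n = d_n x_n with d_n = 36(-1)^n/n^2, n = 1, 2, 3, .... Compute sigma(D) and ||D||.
sigma(D) = {36(-1)^n/n^2 : n ≥ 1} ∪ {0}; ||D|| = 36

A bounded diagonal operator on l^2 with diagonal entries d_n has spectrum equal to the closure of {d_n : n ≥ 1}: every d_n is an eigenvalue (with eigenvector e_n), so {d_n} ⊂ sigma(D); the spectrum is closed, so its closure is too; and for lambda not in the closure, (D - lambda I) has bounded inverse (the diagonal entries 1/(d_n - lambda) are bounded). For our sequence d_n = 36(-1)^n/n^2, n = 1, 2, 3, ...:
  - {d_n} = {36(-1)^n/n^2 : n ≥ 1}; the only limit point is 0
  - closure = {36(-1)^n/n^2 : n ≥ 1} ∪ {0}
For the norm: a diagonal operator has ||D|| = sup_n |d_n|. Here |d_n| = 36/n^2 is decreasing, so sup_n |d_n| = |d_1| = 36. So ||D|| = 36.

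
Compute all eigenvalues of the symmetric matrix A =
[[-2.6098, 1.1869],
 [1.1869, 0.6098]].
sigma(A) ≈ {-3, 1}

A is real symmetric, so its spectrum consists of real eigenvalues. Expanding the characteristic polynomial of the displayed matrix gives
  det(λ I - A) = p(λ) = λ^2 + (2)λ + (-3).
Solving p(λ) = 0 yields eigenvalues ≈ -3, 1. (A is shown rounded to 4 decimals, so these recover the underlying integer eigenvalues to within that precision.)
Verification: the trace of A = -2 equals the sum of eigenvalues -2, and det(A) ≈ -3.0002 matches the eigenvalue product -3.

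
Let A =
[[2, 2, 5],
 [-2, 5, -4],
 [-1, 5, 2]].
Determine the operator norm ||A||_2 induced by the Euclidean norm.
||A||_2 ≈ 7.622 (= sqrt(largest eigenvalue of A^T A))

||A||_2 = sigma_max(A) = sqrt(lambda_max(A^T A)). Form the symmetric matrix M = A^T A =
[[9, -11, 16],
 [-11, 54, 0],
 [16, 0, 45]].
Its characteristic polynomial (trace, sum of principal 2x2 minors, determinant of M give the coefficients) is
  p(λ) = det(λ I - M) = λ^3 - 108λ^2 + 2944λ - 2601.
No integer candidate from the rational root theorem (±divisors of 2601) is a root, so the roots are irrational. The cubic discriminant is Δ = 626453429 > 0, so there are three distinct real roots. p(0) = -2601 and p(1) = 236 have opposite signs, so a root lies in (0, 1); Newton's method refines it to λ ≈ 0.9139. p(48) = 471 and p(49) = -4 have opposite signs, so a root lies in (48, 49); Newton's method refines it to λ ≈ 48.9909. p(58) = -49 and p(59) = 526 have opposite signs, so a root lies in (58, 59); Newton's method refines it to λ ≈ 58.0953. Check (Vieta): the three roots sum to 108, matching tr M = 108.
So the eigenvalues of A^T A are ≈ 0.9139, 48.9909, 58.0953 (all ≥ 0, as they must be for A^T A). The largest is λ_max ≈ 58.0953, hence ||A||_2 = sqrt(λ_max) ≈ 7.622.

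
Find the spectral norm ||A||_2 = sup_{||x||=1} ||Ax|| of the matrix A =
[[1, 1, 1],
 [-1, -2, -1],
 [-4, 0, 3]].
||A||_2 ≈ 5.0121 (= sqrt(largest eigenvalue of A^T A))

||A||_2 = sigma_max(A) = sqrt(lambda_max(A^T A)). Form the symmetric matrix M = A^T A =
[[18, 3, -10],
 [3, 5, 3],
 [-10, 3, 11]].
Its characteristic polynomial (trace, sum of principal 2x2 minors, determinant of M give the coefficients) is
  p(λ) = det(λ I - M) = λ^3 - 34λ^2 + 225λ - 49.
No integer candidate from the rational root theorem (±divisors of 49) is a root, so the roots are irrational. The cubic discriminant is Δ = 11938889 > 0, so there are three distinct real roots. p(0) = -49 and p(1) = 143 have opposite signs, so a root lies in (0, 1); Newton's method refines it to λ ≈ 0.2254. p(8) = 87 and p(9) = -49 have opposite signs, so a root lies in (8, 9); Newton's method refines it to λ ≈ 8.6536. p(25) = -49 and p(26) = 393 have opposite signs, so a root lies in (25, 26); Newton's method refines it to λ ≈ 25.121. Check (Vieta): the three roots sum to 34, matching tr M = 34.
So the eigenvalues of A^T A are ≈ 0.2254, 8.6536, 25.121 (all ≥ 0, as they must be for A^T A). The largest is λ_max ≈ 25.121, hence ||A||_2 = sqrt(λ_max) ≈ 5.0121.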